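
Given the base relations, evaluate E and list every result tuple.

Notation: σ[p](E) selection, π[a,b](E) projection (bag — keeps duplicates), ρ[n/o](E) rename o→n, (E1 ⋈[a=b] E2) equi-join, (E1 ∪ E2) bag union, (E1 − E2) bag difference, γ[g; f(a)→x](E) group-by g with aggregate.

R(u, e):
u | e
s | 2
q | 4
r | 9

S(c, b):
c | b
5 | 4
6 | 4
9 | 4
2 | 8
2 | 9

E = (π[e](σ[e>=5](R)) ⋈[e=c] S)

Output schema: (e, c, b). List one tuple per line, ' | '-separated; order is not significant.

Per-node cardinality:
  R → 3
  σ[e>=5](R) → 1
  π[e](σ[e>=5](R)) → 1
  S → 5
  (π[e](σ[e>=5](R)) ⋈[e=c] S) → 1

== RESULT ==
e | c | b
9 | 9 | 4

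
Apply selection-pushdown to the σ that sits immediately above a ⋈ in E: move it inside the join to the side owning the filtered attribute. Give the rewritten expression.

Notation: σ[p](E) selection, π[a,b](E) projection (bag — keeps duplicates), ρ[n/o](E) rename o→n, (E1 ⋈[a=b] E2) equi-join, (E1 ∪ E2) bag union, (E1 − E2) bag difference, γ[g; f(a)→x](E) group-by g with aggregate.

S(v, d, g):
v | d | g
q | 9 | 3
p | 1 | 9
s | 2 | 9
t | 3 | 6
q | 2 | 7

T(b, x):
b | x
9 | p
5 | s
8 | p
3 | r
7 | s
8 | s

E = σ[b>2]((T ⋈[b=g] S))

σ filters on b, owned by the left side.
E' = (σ[b>2](T) ⋈[b=g] S)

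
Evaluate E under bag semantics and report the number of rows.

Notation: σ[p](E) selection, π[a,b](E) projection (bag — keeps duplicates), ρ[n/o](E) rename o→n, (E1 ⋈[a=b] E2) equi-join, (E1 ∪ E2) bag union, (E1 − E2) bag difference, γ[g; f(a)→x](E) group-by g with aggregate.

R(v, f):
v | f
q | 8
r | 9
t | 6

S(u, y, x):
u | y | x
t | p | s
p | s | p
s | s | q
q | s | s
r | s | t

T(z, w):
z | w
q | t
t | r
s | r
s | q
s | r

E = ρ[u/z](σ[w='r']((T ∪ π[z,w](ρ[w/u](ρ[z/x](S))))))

Stepwise |·|:
  T → 5
  S → 5
  ρ[z/x](S) → 5
  ρ[w/u](ρ[z/x](S)) → 5
  π[z,w](ρ[w/u](ρ[z/x](S))) → 5
  (T ∪ π[z,w](ρ[w/u](ρ[z/x](S)))) → 10
  σ[w='r']((T ∪ π[z,w](ρ[w/u](ρ[z/x](S))))) → 4
  ρ[u/z](σ[w='r']((T ∪ π[z,w](ρ[w/u](ρ[z/x](S)))))) → 4

|E| = 4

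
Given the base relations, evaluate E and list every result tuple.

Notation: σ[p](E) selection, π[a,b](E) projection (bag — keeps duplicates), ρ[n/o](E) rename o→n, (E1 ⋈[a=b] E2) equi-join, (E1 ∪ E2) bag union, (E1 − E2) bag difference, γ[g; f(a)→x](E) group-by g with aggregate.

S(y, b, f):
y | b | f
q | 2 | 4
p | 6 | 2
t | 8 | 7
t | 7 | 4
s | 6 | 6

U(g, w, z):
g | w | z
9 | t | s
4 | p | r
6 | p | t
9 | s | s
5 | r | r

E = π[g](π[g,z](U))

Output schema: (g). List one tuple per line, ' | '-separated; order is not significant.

Row counts bottom-up:
  U → 5
  π[g,z](U) → 5
  π[g](π[g,z](U)) → 5

== RESULT ==
g
4
5
6
9
9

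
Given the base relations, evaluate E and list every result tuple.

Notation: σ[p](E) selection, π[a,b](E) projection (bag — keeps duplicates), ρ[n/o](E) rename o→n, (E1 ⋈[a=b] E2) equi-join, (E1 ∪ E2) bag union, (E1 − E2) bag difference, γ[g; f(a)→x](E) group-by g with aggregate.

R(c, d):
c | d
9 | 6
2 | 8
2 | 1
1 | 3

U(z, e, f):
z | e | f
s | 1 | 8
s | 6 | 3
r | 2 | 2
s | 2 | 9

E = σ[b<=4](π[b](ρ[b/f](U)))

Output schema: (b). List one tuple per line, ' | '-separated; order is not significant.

Row counts bottom-up:
  U → 4
  ρ[b/f](U) → 4
  π[b](ρ[b/f](U)) → 4
  σ[b<=4](π[b](ρ[b/f](U))) → 2

== RESULT ==
b
2
3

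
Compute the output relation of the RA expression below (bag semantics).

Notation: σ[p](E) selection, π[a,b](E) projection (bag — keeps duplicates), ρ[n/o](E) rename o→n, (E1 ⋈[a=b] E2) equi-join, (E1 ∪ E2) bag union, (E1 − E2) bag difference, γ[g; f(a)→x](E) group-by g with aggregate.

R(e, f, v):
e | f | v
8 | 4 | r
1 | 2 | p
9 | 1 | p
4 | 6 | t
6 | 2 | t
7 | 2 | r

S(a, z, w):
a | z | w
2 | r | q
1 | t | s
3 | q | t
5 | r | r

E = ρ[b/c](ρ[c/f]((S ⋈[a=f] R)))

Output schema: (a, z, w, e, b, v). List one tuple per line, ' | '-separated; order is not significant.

Per-node cardinality:
  S → 4
  R → 6
  (S ⋈[a=f] R) → 4
  ρ[c/f]((S ⋈[a=f] R)) → 4
  ρ[b/c](ρ[c/f]((S ⋈[a=f] R))) → 4

== RESULT ==
a | z | w | e | b | v
1 | t | s | 9 | 1 | p
2 | r | q | 1 | 2 | p
2 | r | q | 6 | 2 | t
2 | r | q | 7 | 2 | r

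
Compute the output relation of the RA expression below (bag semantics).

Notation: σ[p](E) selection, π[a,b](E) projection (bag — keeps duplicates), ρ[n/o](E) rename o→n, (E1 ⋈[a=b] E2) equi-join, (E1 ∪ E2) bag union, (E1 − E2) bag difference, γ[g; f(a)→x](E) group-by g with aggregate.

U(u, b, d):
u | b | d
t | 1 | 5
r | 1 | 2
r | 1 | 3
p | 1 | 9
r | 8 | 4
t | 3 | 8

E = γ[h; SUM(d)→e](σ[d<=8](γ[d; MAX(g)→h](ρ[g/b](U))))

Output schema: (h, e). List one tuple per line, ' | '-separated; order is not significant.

Stepwise |·|:
  U → 6
  ρ[g/b](U) → 6
  γ[d; MAX(g)→h](ρ[g/b](U)) → 6
  σ[d<=8](γ[d; MAX(g)→h](ρ[g/b](U))) → 5
  γ[h; SUM(d)→e](σ[d<=8](γ[d; MAX(g)→h](ρ[g/b](U)))) → 3

== RESULT ==
h | e
1 | 10
3 | 8
8 | 4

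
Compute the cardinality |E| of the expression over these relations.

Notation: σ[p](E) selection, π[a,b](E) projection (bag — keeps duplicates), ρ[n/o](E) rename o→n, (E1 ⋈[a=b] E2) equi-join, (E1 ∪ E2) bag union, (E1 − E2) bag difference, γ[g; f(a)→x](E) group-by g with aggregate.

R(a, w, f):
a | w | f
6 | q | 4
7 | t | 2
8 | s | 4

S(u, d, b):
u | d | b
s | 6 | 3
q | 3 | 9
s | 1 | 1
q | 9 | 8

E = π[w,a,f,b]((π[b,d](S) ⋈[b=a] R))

Row counts bottom-up:
  S → 4
  π[b,d](S) → 4
  R → 3
  (π[b,d](S) ⋈[b=a] R) → 1
  π[w,a,f,b]((π[b,d](S) ⋈[b=a] R)) → 1

|E| = 1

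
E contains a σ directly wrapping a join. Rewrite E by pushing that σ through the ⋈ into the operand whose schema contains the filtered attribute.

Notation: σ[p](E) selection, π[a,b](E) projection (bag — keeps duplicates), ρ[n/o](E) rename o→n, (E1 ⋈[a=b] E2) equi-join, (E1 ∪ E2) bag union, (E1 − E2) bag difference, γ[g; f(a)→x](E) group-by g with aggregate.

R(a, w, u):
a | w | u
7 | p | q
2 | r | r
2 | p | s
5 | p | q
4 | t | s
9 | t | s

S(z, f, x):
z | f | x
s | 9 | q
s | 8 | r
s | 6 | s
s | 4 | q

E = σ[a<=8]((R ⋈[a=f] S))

σ filters on a, owned by the left side.
E' = (σ[a<=8](R) ⋈[a=f] S)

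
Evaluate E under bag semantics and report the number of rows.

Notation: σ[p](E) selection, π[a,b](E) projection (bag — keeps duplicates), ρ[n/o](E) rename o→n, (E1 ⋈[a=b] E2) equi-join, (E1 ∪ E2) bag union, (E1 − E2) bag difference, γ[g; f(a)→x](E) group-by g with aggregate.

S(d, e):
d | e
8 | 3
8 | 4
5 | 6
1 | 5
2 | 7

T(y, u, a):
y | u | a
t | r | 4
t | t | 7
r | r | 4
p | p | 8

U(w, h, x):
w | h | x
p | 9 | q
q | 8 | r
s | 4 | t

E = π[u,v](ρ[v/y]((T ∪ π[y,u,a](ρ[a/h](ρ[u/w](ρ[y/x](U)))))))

Row counts bottom-up:
  T → 4
  U → 3
  ρ[y/x](U) → 3
  ρ[u/w](ρ[y/x](U)) → 3
  ρ[a/h](ρ[u/w](ρ[y/x](U))) → 3
  π[y,u,a](ρ[a/h](ρ[u/w](ρ[y/x](U)))) → 3
  (T ∪ π[y,u,a](ρ[a/h](ρ[u/w](ρ[y/x](U))))) → 7
  ρ[v/y]((T ∪ π[y,u,a](ρ[a/h](ρ[u/w](ρ[y/x](U)))))) → 7
  π[u,v](ρ[v/y]((T ∪ π[y,u,a](ρ[a/h](ρ[u/w](ρ[y/x](U))))))) → 7

|E| = 7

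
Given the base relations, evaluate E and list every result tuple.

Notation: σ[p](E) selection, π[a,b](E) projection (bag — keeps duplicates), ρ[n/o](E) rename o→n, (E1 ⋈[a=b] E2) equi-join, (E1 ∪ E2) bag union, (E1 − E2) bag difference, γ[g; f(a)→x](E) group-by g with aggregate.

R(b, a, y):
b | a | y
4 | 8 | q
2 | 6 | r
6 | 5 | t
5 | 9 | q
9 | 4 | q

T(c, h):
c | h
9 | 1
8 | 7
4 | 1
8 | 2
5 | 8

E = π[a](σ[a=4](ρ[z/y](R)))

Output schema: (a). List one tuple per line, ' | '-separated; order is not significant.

Stepwise |·|:
  R → 5
  ρ[z/y](R) → 5
  σ[a=4](ρ[z/y](R)) → 1
  π[a](σ[a=4](ρ[z/y](R))) → 1

== RESULT ==
a
4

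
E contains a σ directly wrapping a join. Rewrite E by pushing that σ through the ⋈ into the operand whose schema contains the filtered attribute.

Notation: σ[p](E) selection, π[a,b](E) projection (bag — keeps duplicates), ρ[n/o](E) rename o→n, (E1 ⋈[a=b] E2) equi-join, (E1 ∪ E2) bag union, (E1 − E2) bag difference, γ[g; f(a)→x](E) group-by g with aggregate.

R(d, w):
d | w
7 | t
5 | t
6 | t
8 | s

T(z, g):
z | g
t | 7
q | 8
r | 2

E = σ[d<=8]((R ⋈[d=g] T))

σ filters on d, owned by the left side.
E' = (σ[d<=8](R) ⋈[d=g] T)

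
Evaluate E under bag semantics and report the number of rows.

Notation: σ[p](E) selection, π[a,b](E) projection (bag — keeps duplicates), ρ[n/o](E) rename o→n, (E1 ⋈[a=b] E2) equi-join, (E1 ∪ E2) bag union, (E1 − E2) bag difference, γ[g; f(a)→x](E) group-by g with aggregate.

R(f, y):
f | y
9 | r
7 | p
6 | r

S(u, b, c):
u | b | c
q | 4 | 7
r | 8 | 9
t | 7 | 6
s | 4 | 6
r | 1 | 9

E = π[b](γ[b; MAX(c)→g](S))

Row counts bottom-up:
  S → 5
  γ[b; MAX(c)→g](S) → 4
  π[b](γ[b; MAX(c)→g](S)) → 4

|E| = 4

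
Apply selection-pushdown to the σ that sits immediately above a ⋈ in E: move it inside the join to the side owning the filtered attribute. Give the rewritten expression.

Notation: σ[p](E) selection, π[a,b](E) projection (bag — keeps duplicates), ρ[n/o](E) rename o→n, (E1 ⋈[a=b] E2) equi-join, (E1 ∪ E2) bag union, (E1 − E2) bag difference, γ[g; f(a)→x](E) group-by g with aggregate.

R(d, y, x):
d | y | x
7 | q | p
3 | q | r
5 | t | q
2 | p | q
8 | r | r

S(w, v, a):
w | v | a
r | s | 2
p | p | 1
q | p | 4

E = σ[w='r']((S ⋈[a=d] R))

σ filters on w, owned by the left side.
E' = (σ[w='r'](S) ⋈[a=d] R)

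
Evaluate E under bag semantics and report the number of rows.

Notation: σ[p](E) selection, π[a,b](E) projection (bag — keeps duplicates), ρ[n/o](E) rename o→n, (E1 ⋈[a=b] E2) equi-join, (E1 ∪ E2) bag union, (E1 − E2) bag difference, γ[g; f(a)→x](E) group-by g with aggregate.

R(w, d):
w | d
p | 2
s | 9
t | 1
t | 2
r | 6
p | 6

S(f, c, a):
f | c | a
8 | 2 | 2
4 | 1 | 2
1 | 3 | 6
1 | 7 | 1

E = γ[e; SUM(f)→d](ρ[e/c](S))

Stepwise |·|:
  S → 4
  ρ[e/c](S) → 4
  γ[e; SUM(f)→d](ρ[e/c](S)) → 4

|E| = 4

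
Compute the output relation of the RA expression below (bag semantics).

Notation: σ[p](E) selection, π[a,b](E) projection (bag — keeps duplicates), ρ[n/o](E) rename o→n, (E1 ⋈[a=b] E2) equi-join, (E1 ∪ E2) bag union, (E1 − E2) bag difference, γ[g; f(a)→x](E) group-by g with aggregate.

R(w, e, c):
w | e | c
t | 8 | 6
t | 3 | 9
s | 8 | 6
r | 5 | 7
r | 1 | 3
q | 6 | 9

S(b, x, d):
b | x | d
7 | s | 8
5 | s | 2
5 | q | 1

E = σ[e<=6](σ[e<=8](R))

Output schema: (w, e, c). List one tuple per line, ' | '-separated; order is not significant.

Row counts bottom-up:
  R → 6
  σ[e<=8](R) → 6
  σ[e<=6](σ[e<=8](R)) → 4

== RESULT ==
w | e | c
q | 6 | 9
r | 1 | 3
r | 5 | 7
t | 3 | 9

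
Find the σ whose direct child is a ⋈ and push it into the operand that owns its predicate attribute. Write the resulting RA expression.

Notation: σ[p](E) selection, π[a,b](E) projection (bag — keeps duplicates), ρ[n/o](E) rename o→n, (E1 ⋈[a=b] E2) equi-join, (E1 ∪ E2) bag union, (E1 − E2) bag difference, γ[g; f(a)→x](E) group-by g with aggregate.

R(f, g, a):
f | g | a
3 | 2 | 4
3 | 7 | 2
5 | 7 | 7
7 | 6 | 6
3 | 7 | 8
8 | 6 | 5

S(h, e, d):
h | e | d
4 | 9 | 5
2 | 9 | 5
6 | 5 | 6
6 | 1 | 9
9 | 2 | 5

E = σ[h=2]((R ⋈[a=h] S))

σ filters on h, owned by the right side.
E' = (R ⋈[a=h] σ[h=2](S))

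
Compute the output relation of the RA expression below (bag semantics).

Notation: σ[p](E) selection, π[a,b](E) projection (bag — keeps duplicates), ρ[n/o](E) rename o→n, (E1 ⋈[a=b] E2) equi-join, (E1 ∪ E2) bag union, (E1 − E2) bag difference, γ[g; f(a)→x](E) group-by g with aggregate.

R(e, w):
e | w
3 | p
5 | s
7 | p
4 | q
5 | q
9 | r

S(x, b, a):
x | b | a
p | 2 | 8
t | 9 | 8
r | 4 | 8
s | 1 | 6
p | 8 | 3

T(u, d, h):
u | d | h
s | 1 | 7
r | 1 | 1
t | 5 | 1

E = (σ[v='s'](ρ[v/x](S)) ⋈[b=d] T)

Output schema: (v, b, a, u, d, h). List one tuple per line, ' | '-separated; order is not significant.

Subexpression sizes:
  S → 5
  ρ[v/x](S) → 5
  σ[v='s'](ρ[v/x](S)) → 1
  T → 3
  (σ[v='s'](ρ[v/x](S)) ⋈[b=d] T) → 2

== RESULT ==
v | b | a | u | d | h
s | 1 | 6 | r | 1 | 1
s | 1 | 6 | s | 1 | 7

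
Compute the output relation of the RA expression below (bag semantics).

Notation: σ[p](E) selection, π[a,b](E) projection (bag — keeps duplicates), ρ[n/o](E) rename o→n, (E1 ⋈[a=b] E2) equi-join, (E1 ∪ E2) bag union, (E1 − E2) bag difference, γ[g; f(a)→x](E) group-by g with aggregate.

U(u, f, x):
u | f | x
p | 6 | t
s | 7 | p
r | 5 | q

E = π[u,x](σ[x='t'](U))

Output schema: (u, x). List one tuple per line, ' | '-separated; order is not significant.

Stepwise |·|:
  U → 3
  σ[x='t'](U) → 1
  π[u,x](σ[x='t'](U)) → 1

== RESULT ==
u | x
p | t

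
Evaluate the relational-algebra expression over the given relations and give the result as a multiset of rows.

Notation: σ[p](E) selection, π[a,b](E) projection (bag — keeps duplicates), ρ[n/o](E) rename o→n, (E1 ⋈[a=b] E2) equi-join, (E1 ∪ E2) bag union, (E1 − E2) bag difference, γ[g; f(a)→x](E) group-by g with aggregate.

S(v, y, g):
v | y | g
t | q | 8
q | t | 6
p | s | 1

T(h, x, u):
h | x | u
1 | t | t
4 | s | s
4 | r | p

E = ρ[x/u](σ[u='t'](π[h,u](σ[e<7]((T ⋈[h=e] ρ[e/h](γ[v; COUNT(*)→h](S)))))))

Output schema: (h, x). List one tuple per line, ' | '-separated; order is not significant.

Row counts bottom-up:
  T → 3
  S → 3
  γ[v; COUNT(*)→h](S) → 3
  ρ[e/h](γ[v; COUNT(*)→h](S)) → 3
  (T ⋈[h=e] ρ[e/h](γ[v; COUNT(*)→h](S))) → 3
  σ[e<7]((T ⋈[h=e] ρ[e/h](γ[v; COUNT(*)→h](S)))) → 3
  π[h,u](σ[e<7]((T ⋈[h=e] ρ[e/h](γ[v; COUNT(*)→h](S))))) → 3
  σ[u='t'](π[h,u](σ[e<7]((T ⋈[h=e] ρ[e/h](γ[v; COUNT(*)→h](S)))))) → 3
  ρ[x/u](σ[u='t'](π[h,u](σ[e<7]((T ⋈[h=e] ρ[e/h](γ[v; COUNT(*)→h](S))))))) → 3

== RESULT ==
h | x
1 | t
1 | t
1 | t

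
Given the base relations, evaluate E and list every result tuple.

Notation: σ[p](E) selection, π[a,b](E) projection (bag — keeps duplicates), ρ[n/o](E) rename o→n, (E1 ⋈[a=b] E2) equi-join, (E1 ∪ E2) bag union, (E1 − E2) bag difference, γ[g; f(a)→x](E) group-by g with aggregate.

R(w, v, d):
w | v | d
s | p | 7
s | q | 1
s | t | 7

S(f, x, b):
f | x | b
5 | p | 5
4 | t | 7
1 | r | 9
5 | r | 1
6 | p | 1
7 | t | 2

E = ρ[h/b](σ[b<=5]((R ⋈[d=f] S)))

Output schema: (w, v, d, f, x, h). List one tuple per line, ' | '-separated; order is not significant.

Subexpression sizes:
  R → 3
  S → 6
  (R ⋈[d=f] S) → 3
  σ[b<=5]((R ⋈[d=f] S)) → 2
  ρ[h/b](σ[b<=5]((R ⋈[d=f] S))) → 2

== RESULT ==
w | v | d | f | x | h
s | p | 7 | 7 | t | 2
s | t | 7 | 7 | t | 2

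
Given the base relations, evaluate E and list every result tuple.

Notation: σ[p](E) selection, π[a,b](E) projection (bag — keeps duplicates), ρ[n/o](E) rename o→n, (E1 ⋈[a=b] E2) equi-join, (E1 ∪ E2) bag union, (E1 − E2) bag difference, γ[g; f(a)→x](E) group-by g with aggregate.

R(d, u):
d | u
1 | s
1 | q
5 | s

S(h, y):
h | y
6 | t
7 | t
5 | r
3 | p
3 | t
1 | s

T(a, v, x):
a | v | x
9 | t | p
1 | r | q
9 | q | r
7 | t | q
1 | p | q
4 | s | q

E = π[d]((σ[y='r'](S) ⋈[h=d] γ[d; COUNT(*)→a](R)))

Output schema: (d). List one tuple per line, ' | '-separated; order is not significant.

Per-node cardinality:
  S → 6
  σ[y='r'](S) → 1
  R → 3
  γ[d; COUNT(*)→a](R) → 2
  (σ[y='r'](S) ⋈[h=d] γ[d; COUNT(*)→a](R)) → 1
  π[d]((σ[y='r'](S) ⋈[h=d] γ[d; COUNT(*)→a](R))) → 1

== RESULT ==
d
5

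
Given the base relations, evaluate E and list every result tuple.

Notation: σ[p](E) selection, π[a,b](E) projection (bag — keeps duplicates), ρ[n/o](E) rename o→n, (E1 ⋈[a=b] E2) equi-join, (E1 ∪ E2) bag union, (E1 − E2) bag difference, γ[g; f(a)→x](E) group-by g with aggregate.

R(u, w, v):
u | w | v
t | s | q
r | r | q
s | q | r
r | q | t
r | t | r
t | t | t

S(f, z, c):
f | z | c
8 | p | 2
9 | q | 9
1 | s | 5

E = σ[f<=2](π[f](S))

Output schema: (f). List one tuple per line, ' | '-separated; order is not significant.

Subexpression sizes:
  S → 3
  π[f](S) → 3
  σ[f<=2](π[f](S)) → 1

== RESULT ==
f
1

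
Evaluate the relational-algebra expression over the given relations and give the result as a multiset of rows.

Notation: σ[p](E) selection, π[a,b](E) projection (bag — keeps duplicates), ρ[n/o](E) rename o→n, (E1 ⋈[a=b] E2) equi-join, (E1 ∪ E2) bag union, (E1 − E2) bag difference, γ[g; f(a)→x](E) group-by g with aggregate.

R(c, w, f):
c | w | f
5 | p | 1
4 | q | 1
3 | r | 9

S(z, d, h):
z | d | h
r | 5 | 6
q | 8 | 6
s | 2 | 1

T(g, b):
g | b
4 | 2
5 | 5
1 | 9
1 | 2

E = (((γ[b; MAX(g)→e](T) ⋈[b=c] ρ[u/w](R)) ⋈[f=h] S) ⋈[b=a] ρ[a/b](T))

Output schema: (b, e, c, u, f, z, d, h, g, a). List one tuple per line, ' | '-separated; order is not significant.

Subexpression sizes:
  T → 4
  γ[b; MAX(g)→e](T) → 3
  R → 3
  ρ[u/w](R) → 3
  (γ[b; MAX(g)→e](T) ⋈[b=c] ρ[u/w](R)) → 1
  S → 3
  ((γ[b; MAX(g)→e](T) ⋈[b=c] ρ[u/w](R)) ⋈[f=h] S) → 1
  T → 4
  ρ[a/b](T) → 4
  (((γ[b; MAX(g)→e](T) ⋈[b=c] ρ[u/w](R)) ⋈[f=h] S) ⋈[b=a] ρ[a/b](T)) → 1

== RESULT ==
b | e | c | u | f | z | d | h | g | a
5 | 5 | 5 | p | 1 | s | 2 | 1 | 5 | 5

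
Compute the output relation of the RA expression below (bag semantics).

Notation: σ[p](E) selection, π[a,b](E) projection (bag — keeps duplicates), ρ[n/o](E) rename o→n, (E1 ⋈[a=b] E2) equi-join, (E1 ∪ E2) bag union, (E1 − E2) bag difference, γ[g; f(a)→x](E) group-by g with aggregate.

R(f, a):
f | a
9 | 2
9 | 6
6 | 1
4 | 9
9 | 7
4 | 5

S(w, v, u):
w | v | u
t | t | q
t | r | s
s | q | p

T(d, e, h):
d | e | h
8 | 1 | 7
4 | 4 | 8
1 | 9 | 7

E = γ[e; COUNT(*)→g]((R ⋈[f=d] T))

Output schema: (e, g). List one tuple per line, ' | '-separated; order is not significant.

Subexpression sizes:
  R → 6
  T → 3
  (R ⋈[f=d] T) → 2
  γ[e; COUNT(*)→g]((R ⋈[f=d] T)) → 1

== RESULT ==
e | g
4 | 2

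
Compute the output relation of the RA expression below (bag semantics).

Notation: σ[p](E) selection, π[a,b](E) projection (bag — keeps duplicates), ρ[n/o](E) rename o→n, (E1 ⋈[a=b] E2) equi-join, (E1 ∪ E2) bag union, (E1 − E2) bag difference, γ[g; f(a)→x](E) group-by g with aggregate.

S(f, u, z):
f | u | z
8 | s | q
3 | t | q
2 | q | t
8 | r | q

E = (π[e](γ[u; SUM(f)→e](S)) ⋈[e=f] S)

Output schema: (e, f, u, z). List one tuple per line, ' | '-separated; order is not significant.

Row counts bottom-up:
  S → 4
  γ[u; SUM(f)→e](S) → 4
  π[e](γ[u; SUM(f)→e](S)) → 4
  S → 4
  (π[e](γ[u; SUM(f)→e](S)) ⋈[e=f] S) → 6

== RESULT ==
e | f | u | z
2 | 2 | q | t
3 | 3 | t | q
8 | 8 | r | q
8 | 8 | r | q
8 | 8 | s | q
8 | 8 | s | q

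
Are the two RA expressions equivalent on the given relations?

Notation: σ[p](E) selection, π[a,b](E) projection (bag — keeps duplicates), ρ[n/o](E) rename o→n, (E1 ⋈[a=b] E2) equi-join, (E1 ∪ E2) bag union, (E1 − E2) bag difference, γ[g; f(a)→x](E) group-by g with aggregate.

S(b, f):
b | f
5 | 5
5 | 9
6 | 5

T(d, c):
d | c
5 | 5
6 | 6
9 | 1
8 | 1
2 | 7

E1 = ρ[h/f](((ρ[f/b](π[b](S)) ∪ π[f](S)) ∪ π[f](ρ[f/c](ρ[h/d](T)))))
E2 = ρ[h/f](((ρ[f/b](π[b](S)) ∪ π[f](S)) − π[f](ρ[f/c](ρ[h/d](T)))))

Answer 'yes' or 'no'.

E1 stepwise |·|:
  S → 3
  π[b](S) → 3
  ρ[f/b](π[b](S)) → 3
  S → 3
  π[f](S) → 3
  (ρ[f/b](π[b](S)) ∪ π[f](S)) → 6
  T → 5
  ρ[h/d](T) → 5
  ρ[f/c](ρ[h/d](T)) → 5
  π[f](ρ[f/c](ρ[h/d](T))) → 5
  ((ρ[f/b](π[b](S)) ∪ π[f](S)) ∪ π[f](ρ[f/c](ρ[h/d](T)))) → 11
  ρ[h/f](((ρ[f/b](π[b](S)) ∪ π[f](S)) ∪ π[f](ρ[f/c](ρ[h/d](T))))) → 11
E2 stepwise |·|:
  S → 3
  π[b](S) → 3
  ρ[f/b](π[b](S)) → 3
  S → 3
  π[f](S) → 3
  (ρ[f/b](π[b](S)) ∪ π[f](S)) → 6
  T → 5
  ρ[h/d](T) → 5
  ρ[f/c](ρ[h/d](T)) → 5
  π[f](ρ[f/c](ρ[h/d](T))) → 5
  ((ρ[f/b](π[b](S)) ∪ π[f](S)) − π[f](ρ[f/c](ρ[h/d](T)))) → 4
  ρ[h/f](((ρ[f/b](π[b](S)) ∪ π[f](S)) − π[f](ρ[f/c](ρ[h/d](T))))) → 4

E1 result:
h
1
1
5
5
5
5
5
6
6
7
9
E2 result:
h
5
5
5
9
Witness: (6,) appears 2× in E1 but 0× in E2.

no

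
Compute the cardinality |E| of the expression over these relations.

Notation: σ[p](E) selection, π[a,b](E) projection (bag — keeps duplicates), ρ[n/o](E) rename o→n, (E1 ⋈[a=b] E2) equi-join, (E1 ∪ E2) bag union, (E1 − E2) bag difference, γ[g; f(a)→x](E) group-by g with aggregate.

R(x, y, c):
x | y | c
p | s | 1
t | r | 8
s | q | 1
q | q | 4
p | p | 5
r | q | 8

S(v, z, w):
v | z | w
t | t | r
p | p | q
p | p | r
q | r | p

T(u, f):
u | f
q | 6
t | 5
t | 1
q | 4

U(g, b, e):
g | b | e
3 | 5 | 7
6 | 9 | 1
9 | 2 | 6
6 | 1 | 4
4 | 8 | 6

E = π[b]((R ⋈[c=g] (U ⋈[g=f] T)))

Row counts bottom-up:
  R → 6
  U → 5
  T → 4
  (U ⋈[g=f] T) → 3
  (R ⋈[c=g] (U ⋈[g=f] T)) → 1
  π[b]((R ⋈[c=g] (U ⋈[g=f] T))) → 1

|E| = 1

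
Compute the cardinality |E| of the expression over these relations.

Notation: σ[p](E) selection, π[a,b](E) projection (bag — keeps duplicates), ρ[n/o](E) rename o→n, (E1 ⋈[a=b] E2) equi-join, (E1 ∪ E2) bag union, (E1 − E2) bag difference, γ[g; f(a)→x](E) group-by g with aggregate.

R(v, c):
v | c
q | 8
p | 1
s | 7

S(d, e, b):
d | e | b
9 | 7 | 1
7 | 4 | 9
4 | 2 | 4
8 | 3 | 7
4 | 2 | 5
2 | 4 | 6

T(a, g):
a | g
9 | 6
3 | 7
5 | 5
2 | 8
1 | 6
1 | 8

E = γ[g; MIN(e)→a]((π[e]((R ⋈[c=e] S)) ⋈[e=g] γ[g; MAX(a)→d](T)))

Subexpression sizes:
  R → 3
  S → 6
  (R ⋈[c=e] S) → 1
  π[e]((R ⋈[c=e] S)) → 1
  T → 6
  γ[g; MAX(a)→d](T) → 4
  (π[e]((R ⋈[c=e] S)) ⋈[e=g] γ[g; MAX(a)→d](T)) → 1
  γ[g; MIN(e)→a]((π[e]((R ⋈[c=e] S)) ⋈[e=g] γ[g; MAX(a)→d](T))) → 1

|E| = 1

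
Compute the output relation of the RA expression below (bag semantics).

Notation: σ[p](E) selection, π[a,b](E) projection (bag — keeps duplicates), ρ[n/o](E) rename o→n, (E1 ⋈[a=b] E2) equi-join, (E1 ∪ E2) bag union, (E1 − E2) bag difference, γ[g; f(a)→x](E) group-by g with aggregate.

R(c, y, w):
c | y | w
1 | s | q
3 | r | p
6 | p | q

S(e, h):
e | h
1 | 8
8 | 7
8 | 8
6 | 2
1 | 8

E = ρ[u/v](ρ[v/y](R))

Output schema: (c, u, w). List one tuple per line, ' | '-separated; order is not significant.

Subexpression sizes:
  R → 3
  ρ[v/y](R) → 3
  ρ[u/v](ρ[v/y](R)) → 3

== RESULT ==
c | u | w
1 | s | q
3 | r | p
6 | p | q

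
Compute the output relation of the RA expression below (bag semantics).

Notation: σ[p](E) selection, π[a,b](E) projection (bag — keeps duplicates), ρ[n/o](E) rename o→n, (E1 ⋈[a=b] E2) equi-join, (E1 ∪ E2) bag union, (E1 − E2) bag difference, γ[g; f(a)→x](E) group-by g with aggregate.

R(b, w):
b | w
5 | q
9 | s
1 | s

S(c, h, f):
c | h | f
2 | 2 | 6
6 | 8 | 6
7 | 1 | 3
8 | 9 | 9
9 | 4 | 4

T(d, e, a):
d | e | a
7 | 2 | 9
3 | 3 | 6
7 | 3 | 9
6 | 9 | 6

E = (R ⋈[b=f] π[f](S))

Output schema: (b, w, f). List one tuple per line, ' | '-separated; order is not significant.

Subexpression sizes:
  R → 3
  S → 5
  π[f](S) → 5
  (R ⋈[b=f] π[f](S)) → 1

== RESULT ==
b | w | f
9 | s | 9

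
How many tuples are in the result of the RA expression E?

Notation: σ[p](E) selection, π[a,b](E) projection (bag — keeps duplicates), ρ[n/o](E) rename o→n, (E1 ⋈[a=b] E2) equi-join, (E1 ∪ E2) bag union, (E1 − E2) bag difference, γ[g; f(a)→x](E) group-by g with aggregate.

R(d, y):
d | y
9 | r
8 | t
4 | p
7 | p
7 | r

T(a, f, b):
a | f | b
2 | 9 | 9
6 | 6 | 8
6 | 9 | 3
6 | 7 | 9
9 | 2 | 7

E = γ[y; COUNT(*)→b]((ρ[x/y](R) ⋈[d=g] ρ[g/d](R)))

Row counts bottom-up:
  R → 5
  ρ[x/y](R) → 5
  R → 5
  ρ[g/d](R) → 5
  (ρ[x/y](R) ⋈[d=g] ρ[g/d](R)) → 7
  γ[y; COUNT(*)→b]((ρ[x/y](R) ⋈[d=g] ρ[g/d](R))) → 3

|E| = 3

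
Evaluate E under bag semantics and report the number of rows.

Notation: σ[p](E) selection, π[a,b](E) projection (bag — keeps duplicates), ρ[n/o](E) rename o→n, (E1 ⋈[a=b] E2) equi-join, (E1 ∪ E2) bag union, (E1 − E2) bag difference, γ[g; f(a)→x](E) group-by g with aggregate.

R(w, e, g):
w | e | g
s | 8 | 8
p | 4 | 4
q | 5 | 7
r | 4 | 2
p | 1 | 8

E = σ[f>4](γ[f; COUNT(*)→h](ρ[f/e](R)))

Per-node cardinality:
  R → 5
  ρ[f/e](R) → 5
  γ[f; COUNT(*)→h](ρ[f/e](R)) → 4
  σ[f>4](γ[f; COUNT(*)→h](ρ[f/e](R))) → 2

|E| = 2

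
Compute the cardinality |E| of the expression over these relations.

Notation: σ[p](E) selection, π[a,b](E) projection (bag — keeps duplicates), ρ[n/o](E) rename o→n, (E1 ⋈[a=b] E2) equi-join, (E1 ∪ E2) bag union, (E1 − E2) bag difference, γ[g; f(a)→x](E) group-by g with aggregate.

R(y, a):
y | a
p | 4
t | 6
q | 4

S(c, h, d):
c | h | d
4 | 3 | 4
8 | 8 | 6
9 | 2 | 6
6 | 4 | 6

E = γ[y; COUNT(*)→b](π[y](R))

Stepwise |·|:
  R → 3
  π[y](R) → 3
  γ[y; COUNT(*)→b](π[y](R)) → 3

|E| = 3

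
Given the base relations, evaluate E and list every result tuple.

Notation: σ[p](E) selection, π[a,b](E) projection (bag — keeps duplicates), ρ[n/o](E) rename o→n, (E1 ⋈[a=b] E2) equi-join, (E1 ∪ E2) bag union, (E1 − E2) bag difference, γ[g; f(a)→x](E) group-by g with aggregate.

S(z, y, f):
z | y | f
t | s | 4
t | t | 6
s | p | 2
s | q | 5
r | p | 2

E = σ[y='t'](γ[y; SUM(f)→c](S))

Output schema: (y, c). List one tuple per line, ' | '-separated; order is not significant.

Stepwise |·|:
  S → 5
  γ[y; SUM(f)→c](S) → 4
  σ[y='t'](γ[y; SUM(f)→c](S)) → 1

== RESULT ==
y | c
t | 6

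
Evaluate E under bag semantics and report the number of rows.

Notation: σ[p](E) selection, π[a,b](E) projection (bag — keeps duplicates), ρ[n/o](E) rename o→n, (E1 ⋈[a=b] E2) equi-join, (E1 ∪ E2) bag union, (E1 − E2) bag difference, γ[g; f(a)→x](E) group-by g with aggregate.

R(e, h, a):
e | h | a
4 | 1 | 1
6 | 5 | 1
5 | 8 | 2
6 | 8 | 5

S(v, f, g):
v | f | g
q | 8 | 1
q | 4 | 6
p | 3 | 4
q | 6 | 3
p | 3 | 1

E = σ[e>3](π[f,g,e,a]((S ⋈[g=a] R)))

Per-node cardinality:
  S → 5
  R → 4
  (S ⋈[g=a] R) → 4
  π[f,g,e,a]((S ⋈[g=a] R)) → 4
  σ[e>3](π[f,g,e,a]((S ⋈[g=a] R))) → 4

|E| = 4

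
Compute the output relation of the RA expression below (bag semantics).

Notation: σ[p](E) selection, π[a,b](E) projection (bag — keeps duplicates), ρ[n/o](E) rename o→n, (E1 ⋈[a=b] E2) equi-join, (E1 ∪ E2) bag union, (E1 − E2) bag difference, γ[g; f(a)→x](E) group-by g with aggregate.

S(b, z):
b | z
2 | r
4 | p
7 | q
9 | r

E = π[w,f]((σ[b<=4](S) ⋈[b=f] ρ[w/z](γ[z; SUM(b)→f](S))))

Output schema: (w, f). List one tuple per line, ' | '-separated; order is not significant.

Subexpression sizes:
  S → 4
  σ[b<=4](S) → 2
  S → 4
  γ[z; SUM(b)→f](S) → 3
  ρ[w/z](γ[z; SUM(b)→f](S)) → 3
  (σ[b<=4](S) ⋈[b=f] ρ[w/z](γ[z; SUM(b)→f](S))) → 1
  π[w,f]((σ[b<=4](S) ⋈[b=f] ρ[w/z](γ[z; SUM(b)→f](S)))) → 1

== RESULT ==
w | f
p | 4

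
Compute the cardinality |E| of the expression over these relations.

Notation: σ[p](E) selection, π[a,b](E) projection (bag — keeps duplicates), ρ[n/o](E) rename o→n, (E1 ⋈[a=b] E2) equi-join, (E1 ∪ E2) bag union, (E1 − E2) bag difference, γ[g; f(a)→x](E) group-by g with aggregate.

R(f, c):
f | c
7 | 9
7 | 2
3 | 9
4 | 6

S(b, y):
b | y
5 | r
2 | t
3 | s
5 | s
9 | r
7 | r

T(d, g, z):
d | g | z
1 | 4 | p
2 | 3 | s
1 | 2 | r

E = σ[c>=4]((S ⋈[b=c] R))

Subexpression sizes:
  S → 6
  R → 4
  (S ⋈[b=c] R) → 3
  σ[c>=4]((S ⋈[b=c] R)) → 2

|E| = 2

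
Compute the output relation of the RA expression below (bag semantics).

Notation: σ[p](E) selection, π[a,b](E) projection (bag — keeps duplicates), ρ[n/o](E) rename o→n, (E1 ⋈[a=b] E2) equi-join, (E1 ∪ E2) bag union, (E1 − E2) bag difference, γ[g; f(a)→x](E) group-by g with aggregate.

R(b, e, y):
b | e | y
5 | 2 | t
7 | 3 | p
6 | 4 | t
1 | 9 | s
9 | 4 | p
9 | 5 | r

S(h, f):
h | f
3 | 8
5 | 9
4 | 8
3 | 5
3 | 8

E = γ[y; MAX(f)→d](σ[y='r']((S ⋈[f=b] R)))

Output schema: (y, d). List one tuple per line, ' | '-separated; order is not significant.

Subexpression sizes:
  S → 5
  R → 6
  (S ⋈[f=b] R) → 3
  σ[y='r']((S ⋈[f=b] R)) → 1
  γ[y; MAX(f)→d](σ[y='r']((S ⋈[f=b] R))) → 1

== RESULT ==
y | d
r | 9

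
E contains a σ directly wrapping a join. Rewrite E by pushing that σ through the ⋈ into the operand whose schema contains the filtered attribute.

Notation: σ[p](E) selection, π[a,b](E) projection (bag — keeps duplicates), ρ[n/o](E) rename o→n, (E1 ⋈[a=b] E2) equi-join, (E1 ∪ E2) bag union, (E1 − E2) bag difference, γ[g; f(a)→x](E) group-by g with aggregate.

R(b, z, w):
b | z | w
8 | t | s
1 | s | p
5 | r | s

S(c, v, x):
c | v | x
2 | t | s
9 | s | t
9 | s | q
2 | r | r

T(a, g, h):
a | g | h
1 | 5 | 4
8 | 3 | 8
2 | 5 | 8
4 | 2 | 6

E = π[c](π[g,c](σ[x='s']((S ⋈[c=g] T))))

σ filters on x, owned by the left side.
E' = π[c](π[g,c]((σ[x='s'](S) ⋈[c=g] T)))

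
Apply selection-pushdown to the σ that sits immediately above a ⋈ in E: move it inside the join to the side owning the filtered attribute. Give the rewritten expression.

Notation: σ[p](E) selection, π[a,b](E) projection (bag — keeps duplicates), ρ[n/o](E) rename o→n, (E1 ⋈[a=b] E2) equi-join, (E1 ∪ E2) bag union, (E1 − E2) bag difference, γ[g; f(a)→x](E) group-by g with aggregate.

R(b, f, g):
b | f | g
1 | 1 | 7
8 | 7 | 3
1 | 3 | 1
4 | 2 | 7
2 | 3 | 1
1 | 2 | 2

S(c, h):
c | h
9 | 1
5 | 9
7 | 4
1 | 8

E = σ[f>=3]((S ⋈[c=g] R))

σ filters on f, owned by the right side.
E' = (S ⋈[c=g] σ[f>=3](R))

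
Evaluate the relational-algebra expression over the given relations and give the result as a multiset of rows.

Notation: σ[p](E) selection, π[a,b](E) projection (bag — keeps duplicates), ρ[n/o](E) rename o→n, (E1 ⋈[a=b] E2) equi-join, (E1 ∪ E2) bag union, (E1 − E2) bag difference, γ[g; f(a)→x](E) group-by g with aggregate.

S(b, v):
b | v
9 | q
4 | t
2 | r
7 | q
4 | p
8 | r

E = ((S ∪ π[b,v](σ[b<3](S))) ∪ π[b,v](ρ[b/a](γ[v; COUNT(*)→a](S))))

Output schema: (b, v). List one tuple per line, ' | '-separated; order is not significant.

Stepwise |·|:
  S → 6
  S → 6
  σ[b<3](S) → 1
  π[b,v](σ[b<3](S)) → 1
  (S ∪ π[b,v](σ[b<3](S))) → 7
  S → 6
  γ[v; COUNT(*)→a](S) → 4
  ρ[b/a](γ[v; COUNT(*)→a](S)) → 4
  π[b,v](ρ[b/a](γ[v; COUNT(*)→a](S))) → 4
  ((S ∪ π[b,v](σ[b<3](S))) ∪ π[b,v](ρ[b/a](γ[v; COUNT(*)→a](S)))) → 11

== RESULT ==
b | v
1 | p
1 | t
2 | q
2 | r
2 | r
2 | r
4 | p
4 | t
7 | q
8 | r
9 | q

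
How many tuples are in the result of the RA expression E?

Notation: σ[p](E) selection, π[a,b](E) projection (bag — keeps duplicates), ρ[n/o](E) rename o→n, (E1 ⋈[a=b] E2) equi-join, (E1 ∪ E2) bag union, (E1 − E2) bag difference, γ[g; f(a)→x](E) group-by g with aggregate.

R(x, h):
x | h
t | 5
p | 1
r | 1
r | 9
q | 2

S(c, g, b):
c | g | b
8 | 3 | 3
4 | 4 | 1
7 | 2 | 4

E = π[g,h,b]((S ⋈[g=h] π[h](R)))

Subexpression sizes:
  S → 3
  R → 5
  π[h](R) → 5
  (S ⋈[g=h] π[h](R)) → 1
  π[g,h,b]((S ⋈[g=h] π[h](R))) → 1

|E| = 1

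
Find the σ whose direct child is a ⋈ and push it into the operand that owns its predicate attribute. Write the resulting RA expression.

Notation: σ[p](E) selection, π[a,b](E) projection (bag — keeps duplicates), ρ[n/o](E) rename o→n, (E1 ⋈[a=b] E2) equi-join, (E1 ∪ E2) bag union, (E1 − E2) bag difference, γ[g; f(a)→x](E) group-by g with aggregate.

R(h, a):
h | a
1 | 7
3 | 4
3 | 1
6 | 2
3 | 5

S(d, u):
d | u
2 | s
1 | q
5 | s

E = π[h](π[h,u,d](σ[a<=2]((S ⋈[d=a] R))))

σ filters on a, owned by the right side.
E' = π[h](π[h,u,d]((S ⋈[d=a] σ[a<=2](R))))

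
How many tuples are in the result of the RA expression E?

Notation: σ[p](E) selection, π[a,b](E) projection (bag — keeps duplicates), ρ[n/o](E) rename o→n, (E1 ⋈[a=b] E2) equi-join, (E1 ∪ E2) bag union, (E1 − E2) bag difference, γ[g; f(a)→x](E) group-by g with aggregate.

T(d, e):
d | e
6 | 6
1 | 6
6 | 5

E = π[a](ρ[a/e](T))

Subexpression sizes:
  T → 3
  ρ[a/e](T) → 3
  π[a](ρ[a/e](T)) → 3

|E| = 3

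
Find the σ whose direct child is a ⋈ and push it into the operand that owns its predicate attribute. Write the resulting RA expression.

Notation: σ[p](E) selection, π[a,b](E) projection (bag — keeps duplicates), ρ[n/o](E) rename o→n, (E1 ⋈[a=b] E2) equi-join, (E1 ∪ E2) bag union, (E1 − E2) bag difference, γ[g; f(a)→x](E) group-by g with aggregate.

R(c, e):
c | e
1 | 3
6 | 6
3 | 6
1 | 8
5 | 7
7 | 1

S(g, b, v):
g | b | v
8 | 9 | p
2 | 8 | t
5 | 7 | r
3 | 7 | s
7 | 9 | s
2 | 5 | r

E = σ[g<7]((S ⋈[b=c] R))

σ filters on g, owned by the left side.
E' = (σ[g<7](S) ⋈[b=c] R)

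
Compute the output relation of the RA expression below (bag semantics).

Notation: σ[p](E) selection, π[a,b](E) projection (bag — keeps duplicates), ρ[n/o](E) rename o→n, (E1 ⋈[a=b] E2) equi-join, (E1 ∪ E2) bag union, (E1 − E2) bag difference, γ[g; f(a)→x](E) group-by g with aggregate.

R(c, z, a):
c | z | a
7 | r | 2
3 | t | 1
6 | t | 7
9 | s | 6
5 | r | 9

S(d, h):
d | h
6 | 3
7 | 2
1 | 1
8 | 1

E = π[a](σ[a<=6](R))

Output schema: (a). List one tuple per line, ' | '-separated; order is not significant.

Subexpression sizes:
  R → 5
  σ[a<=6](R) → 3
  π[a](σ[a<=6](R)) → 3

== RESULT ==
a
1
2
6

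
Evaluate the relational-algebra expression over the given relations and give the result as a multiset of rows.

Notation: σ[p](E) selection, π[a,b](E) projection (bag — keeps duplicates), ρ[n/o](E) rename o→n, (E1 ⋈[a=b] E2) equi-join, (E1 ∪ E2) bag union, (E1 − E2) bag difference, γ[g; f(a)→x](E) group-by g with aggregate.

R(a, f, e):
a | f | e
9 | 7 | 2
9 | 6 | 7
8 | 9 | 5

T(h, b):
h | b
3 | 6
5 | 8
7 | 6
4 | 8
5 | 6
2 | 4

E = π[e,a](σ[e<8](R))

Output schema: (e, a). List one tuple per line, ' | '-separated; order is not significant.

Per-node cardinality:
  R → 3
  σ[e<8](R) → 3
  π[e,a](σ[e<8](R)) → 3

== RESULT ==
e | a
2 | 9
5 | 8
7 | 9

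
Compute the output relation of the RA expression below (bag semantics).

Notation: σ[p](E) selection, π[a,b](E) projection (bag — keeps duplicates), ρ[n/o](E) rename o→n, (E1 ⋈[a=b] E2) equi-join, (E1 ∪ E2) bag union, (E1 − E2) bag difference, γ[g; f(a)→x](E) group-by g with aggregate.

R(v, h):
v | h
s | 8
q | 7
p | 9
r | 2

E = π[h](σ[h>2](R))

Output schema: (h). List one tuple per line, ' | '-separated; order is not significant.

Row counts bottom-up:
  R → 4
  σ[h>2](R) → 3
  π[h](σ[h>2](R)) → 3

== RESULT ==
h
7
8
9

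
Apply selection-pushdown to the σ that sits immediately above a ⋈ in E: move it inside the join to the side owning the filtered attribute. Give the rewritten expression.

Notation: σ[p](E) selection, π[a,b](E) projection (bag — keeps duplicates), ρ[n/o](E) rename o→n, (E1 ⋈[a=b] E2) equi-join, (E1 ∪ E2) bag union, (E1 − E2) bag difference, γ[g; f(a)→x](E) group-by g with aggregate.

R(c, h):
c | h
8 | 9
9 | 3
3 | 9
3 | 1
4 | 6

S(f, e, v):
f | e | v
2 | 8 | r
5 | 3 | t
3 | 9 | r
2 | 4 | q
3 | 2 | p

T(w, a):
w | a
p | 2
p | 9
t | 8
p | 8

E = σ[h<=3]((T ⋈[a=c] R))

σ filters on h, owned by the right side.
E' = (T ⋈[a=c] σ[h<=3](R))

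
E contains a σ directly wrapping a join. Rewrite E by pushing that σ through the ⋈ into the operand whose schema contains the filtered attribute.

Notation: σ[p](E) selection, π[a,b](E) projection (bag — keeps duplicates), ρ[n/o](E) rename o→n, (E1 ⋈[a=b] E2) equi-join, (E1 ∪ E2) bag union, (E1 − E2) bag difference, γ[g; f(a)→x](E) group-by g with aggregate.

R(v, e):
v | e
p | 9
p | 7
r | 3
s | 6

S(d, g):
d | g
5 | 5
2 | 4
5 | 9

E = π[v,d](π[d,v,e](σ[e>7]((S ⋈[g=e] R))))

σ filters on e, owned by the right side.
E' = π[v,d](π[d,v,e]((S ⋈[g=e] σ[e>7](R))))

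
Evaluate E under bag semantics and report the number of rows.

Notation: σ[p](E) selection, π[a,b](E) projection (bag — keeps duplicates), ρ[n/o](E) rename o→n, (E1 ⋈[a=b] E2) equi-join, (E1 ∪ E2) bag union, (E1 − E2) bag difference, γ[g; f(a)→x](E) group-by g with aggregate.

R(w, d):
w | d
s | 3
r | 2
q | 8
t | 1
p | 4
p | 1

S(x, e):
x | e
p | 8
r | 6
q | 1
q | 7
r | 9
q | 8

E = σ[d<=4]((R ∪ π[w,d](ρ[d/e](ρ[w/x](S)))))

Per-node cardinality:
  R → 6
  S → 6
  ρ[w/x](S) → 6
  ρ[d/e](ρ[w/x](S)) → 6
  π[w,d](ρ[d/e](ρ[w/x](S))) → 6
  (R ∪ π[w,d](ρ[d/e](ρ[w/x](S)))) → 12
  σ[d<=4]((R ∪ π[w,d](ρ[d/e](ρ[w/x](S))))) → 6

|E| = 6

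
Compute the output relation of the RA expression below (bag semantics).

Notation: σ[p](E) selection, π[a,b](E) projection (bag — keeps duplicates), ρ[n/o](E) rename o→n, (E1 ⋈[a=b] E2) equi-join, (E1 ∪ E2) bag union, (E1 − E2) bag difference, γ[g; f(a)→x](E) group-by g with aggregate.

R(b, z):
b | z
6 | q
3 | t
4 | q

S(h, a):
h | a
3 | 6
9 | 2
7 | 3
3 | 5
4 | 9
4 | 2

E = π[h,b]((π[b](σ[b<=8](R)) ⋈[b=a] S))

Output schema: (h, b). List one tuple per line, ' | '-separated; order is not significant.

Subexpression sizes:
  R → 3
  σ[b<=8](R) → 3
  π[b](σ[b<=8](R)) → 3
  S → 6
  (π[b](σ[b<=8](R)) ⋈[b=a] S) → 2
  π[h,b]((π[b](σ[b<=8](R)) ⋈[b=a] S)) → 2

== RESULT ==
h | b
3 | 6
7 | 3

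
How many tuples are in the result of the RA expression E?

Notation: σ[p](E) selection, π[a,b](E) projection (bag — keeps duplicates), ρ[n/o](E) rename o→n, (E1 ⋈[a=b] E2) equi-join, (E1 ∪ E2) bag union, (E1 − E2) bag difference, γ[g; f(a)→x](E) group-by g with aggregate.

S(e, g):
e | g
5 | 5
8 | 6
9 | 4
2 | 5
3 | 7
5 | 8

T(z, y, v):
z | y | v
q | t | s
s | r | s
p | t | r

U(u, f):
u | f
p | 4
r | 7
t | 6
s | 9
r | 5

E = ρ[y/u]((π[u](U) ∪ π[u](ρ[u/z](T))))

Stepwise |·|:
  U → 5
  π[u](U) → 5
  T → 3
  ρ[u/z](T) → 3
  π[u](ρ[u/z](T)) → 3
  (π[u](U) ∪ π[u](ρ[u/z](T))) → 8
  ρ[y/u]((π[u](U) ∪ π[u](ρ[u/z](T)))) → 8

|E| = 8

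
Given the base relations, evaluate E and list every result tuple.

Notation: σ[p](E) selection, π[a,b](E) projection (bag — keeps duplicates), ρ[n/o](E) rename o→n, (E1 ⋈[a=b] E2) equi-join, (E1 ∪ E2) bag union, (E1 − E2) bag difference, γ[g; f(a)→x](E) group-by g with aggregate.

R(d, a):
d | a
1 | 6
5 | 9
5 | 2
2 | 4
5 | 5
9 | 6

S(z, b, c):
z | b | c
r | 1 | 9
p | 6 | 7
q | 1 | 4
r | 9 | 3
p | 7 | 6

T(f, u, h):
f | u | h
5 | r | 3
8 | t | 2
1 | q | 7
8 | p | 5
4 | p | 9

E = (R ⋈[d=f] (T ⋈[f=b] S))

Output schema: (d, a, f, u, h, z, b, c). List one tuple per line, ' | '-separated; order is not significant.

Stepwise |·|:
  R → 6
  T → 5
  S → 5
  (T ⋈[f=b] S) → 2
  (R ⋈[d=f] (T ⋈[f=b] S)) → 2

== RESULT ==
d | a | f | u | h | z | b | c
1 | 6 | 1 | q | 7 | q | 1 | 4
1 | 6 | 1 | q | 7 | r | 1 | 9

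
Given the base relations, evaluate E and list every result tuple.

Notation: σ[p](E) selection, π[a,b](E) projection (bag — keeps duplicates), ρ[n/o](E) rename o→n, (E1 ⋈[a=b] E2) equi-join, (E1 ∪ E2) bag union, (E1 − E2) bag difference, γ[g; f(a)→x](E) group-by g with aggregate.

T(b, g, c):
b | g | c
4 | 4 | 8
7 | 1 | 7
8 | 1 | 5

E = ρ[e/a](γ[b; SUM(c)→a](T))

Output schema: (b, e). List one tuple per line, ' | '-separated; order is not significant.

Row counts bottom-up:
  T → 3
  γ[b; SUM(c)→a](T) → 3
  ρ[e/a](γ[b; SUM(c)→a](T)) → 3

== RESULT ==
b | e
4 | 8
7 | 7
8 | 5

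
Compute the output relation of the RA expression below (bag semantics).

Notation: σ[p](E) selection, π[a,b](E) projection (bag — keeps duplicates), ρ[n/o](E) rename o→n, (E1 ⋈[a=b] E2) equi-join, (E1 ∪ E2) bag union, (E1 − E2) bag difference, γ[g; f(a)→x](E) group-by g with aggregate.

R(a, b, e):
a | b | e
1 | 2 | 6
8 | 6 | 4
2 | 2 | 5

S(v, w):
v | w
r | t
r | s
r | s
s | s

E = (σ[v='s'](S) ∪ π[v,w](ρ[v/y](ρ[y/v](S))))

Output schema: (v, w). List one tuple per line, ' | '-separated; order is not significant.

Per-node cardinality:
  S → 4
  σ[v='s'](S) → 1
  S → 4
  ρ[y/v](S) → 4
  ρ[v/y](ρ[y/v](S)) → 4
  π[v,w](ρ[v/y](ρ[y/v](S))) → 4
  (σ[v='s'](S) ∪ π[v,w](ρ[v/y](ρ[y/v](S)))) → 5

== RESULT ==
v | w
r | s
r | s
r | t
s | s
s | s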